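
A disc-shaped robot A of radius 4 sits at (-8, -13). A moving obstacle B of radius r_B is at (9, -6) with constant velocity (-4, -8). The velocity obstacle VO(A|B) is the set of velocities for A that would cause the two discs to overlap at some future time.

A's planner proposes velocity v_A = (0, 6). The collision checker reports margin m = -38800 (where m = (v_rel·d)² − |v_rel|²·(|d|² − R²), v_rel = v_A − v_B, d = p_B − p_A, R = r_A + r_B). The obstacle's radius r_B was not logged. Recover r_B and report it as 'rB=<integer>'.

m = -38800
d = (17, 7);  v_rel = (4, 14),  |v_rel|² = 212
v_rel×d = (4)·(7) − (14)·(17) = -210
since m = R²·212 − (-210)²:  R² = (44100 + -38800) / 212 = 25
R = √25 = 5  ⇒  r_B = 5 − 4 = 1

rB=1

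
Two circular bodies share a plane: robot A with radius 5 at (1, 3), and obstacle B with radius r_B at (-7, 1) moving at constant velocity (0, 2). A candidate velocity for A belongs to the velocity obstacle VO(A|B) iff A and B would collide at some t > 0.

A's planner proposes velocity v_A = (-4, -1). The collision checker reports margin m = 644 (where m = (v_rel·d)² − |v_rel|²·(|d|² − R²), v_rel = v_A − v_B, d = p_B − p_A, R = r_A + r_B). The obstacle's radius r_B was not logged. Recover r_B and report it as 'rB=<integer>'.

m = 644
d = (-8, -2);  v_rel = (-4, -3),  |v_rel|² = 25
v_rel×d = (-4)·(-2) − (-3)·(-8) = -16
since m = R²·25 − (-16)²:  R² = (256 + 644) / 25 = 36
R = √36 = 6  ⇒  r_B = 6 − 5 = 1

rB=1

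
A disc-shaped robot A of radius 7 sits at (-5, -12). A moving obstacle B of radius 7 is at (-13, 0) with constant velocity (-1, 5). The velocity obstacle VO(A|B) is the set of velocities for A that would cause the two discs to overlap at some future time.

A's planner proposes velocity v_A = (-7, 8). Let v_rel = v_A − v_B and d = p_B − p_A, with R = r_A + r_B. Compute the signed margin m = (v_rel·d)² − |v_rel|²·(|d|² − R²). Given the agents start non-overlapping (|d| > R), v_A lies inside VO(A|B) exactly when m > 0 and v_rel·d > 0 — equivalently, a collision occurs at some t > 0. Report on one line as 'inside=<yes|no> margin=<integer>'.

d = (-8, 12),  |d|² = 208;  R = 7+7 = 14,  c = 208−14² = 12
v_rel = (-6, 3),  |v_rel|² = 45;  v_rel·d = (-6)·(-8) + (3)·(12) = 84
45·t² − 168·t + 12 = 0  ⇒  m = 84² − 45·12 = 6516
m = 6516 > 0,  v_rel·d = 84 > 0  ⇒  inside

inside=yes margin=6516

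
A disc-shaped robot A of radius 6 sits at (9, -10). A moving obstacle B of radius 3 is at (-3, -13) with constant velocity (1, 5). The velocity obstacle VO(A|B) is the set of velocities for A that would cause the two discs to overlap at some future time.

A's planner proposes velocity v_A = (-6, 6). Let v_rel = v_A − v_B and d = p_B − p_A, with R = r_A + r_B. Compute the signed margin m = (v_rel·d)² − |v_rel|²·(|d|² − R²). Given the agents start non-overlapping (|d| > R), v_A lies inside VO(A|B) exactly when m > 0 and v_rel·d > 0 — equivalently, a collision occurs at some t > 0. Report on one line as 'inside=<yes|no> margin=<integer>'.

d = (-12, -3),  |d|² = 153;  R = 6+3 = 9,  c = 153−9² = 72
v_rel = (-7, 1),  |v_rel|² = 50;  v_rel·d = (-7)·(-12) + (1)·(-3) = 81
50·t² − 162·t + 72 = 0  ⇒  m = 81² − 50·72 = 2961
m = 2961 > 0,  v_rel·d = 81 > 0  ⇒  inside

inside=yes margin=2961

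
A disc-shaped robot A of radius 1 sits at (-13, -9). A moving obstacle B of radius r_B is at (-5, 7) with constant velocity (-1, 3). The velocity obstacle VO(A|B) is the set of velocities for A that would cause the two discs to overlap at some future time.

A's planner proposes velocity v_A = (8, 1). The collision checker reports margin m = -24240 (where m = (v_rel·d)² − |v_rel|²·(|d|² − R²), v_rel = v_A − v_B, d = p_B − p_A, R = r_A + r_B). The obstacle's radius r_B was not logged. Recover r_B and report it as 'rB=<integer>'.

m = -24240
d = (8, 16);  v_rel = (9, -2),  |v_rel|² = 85
v_rel×d = (9)·(16) − (-2)·(8) = 160
since m = R²·85 − 160²:  R² = (25600 + -24240) / 85 = 16
R = √16 = 4  ⇒  r_B = 4 − 1 = 3

rB=3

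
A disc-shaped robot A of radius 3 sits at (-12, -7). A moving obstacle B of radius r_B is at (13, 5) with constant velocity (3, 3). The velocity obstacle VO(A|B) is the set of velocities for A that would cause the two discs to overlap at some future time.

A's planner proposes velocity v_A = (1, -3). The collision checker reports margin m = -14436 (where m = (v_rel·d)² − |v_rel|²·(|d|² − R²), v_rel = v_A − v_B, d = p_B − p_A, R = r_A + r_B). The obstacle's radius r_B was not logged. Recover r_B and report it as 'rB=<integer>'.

m = -14436
d = (25, 12);  v_rel = (-2, -6),  |v_rel|² = 40
v_rel×d = (-2)·(12) − (-6)·(25) = 126
since m = R²·40 − 126²:  R² = (15876 + -14436) / 40 = 36
R = √36 = 6  ⇒  r_B = 6 − 3 = 3

rB=3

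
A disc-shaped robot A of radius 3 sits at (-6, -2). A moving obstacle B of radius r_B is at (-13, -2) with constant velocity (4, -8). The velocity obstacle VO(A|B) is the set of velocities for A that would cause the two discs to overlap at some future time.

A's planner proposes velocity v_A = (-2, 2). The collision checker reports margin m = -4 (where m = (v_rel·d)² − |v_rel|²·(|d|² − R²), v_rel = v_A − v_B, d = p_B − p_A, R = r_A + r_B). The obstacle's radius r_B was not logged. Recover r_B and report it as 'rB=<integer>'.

m = -4
d = (-7, 0);  v_rel = (-6, 10),  |v_rel|² = 136
v_rel×d = (-6)·(0) − (10)·(-7) = 70
since m = R²·136 − 70²:  R² = (4900 + -4) / 136 = 36
R = √36 = 6  ⇒  r_B = 6 − 3 = 3

rB=3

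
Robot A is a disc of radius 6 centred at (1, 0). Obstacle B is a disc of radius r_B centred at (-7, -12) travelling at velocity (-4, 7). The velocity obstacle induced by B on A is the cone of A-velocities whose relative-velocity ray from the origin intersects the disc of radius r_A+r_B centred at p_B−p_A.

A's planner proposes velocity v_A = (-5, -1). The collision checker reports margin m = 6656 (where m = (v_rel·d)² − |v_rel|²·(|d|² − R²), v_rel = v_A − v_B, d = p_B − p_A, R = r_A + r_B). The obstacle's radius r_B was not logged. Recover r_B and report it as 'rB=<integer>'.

m = 6656
d = (-8, -12);  v_rel = (-1, -8),  |v_rel|² = 65
v_rel×d = (-1)·(-12) − (-8)·(-8) = -52
since m = R²·65 − (-52)²:  R² = (2704 + 6656) / 65 = 144
R = √144 = 12  ⇒  r_B = 12 − 6 = 6

rB=6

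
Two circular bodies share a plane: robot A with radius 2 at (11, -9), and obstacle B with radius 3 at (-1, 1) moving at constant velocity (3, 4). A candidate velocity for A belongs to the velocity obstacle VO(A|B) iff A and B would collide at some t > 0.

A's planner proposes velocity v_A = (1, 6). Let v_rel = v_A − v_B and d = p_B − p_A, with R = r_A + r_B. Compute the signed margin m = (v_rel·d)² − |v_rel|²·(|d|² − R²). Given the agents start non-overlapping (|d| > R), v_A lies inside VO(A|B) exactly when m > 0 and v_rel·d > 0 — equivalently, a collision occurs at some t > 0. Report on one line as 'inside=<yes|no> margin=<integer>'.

d = (-12, 10),  |d|² = 244;  R = 2+3 = 5,  c = 244−5² = 219
v_rel = (-2, 2),  |v_rel|² = 8;  v_rel·d = (-2)·(-12) + (2)·(10) = 44
8·t² − 88·t + 219 = 0  ⇒  m = 44² − 8·219 = 184
m = 184 > 0,  v_rel·d = 44 > 0  ⇒  inside

inside=yes margin=184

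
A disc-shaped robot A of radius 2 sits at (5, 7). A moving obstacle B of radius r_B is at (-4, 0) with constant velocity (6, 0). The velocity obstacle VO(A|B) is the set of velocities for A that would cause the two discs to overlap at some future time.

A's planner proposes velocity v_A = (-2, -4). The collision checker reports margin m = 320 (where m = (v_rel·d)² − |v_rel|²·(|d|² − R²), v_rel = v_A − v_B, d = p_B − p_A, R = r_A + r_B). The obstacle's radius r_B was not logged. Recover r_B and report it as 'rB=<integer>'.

m = 320
d = (-9, -7);  v_rel = (-8, -4),  |v_rel|² = 80
v_rel×d = (-8)·(-7) − (-4)·(-9) = 20
since m = R²·80 − 20²:  R² = (400 + 320) / 80 = 9
R = √9 = 3  ⇒  r_B = 3 − 2 = 1

rB=1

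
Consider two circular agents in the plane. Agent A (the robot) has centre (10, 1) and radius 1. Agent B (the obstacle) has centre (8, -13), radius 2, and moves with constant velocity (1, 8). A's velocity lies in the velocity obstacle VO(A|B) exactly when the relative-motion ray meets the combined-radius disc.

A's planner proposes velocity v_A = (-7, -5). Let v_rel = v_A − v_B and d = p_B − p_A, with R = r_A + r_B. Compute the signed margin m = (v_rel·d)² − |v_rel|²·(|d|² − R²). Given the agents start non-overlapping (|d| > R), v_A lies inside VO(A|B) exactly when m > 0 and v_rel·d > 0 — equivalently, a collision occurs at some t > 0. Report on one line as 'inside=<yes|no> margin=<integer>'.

d = (-2, -14),  |d|² = 200;  R = 1+2 = 3,  c = 200−3² = 191
v_rel = (-8, -13),  |v_rel|² = 233;  v_rel·d = (-8)·(-2) + (-13)·(-14) = 198
233·t² − 396·t + 191 = 0  ⇒  m = 198² − 233·191 = -5299
m = -5299 < 0,  v_rel·d = 198 > 0  ⇒  outside

inside=no margin=-5299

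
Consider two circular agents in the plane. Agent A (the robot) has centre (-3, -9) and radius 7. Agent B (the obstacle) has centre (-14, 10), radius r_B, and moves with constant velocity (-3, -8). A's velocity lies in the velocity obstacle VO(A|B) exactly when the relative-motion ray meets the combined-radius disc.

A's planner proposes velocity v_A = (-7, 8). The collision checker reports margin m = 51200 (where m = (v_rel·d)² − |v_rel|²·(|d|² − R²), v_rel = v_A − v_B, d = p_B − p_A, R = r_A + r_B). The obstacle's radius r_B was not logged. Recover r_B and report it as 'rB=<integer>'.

m = 51200
d = (-11, 19);  v_rel = (-4, 16),  |v_rel|² = 272
v_rel×d = (-4)·(19) − (16)·(-11) = 100
since m = R²·272 − 100²:  R² = (10000 + 51200) / 272 = 225
R = √225 = 15  ⇒  r_B = 15 − 7 = 8

rB=8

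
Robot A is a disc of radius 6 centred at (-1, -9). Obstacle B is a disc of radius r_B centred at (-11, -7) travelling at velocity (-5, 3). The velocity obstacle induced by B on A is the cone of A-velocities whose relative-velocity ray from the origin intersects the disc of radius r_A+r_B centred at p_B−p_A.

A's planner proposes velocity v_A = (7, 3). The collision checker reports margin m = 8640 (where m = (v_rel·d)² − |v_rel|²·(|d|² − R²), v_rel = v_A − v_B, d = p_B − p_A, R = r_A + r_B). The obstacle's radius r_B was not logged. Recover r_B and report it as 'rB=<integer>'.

m = 8640
d = (-10, 2);  v_rel = (12, 0),  |v_rel|² = 144
v_rel×d = (12)·(2) − (0)·(-10) = 24
since m = R²·144 − 24²:  R² = (576 + 8640) / 144 = 64
R = √64 = 8  ⇒  r_B = 8 − 6 = 2

rB=2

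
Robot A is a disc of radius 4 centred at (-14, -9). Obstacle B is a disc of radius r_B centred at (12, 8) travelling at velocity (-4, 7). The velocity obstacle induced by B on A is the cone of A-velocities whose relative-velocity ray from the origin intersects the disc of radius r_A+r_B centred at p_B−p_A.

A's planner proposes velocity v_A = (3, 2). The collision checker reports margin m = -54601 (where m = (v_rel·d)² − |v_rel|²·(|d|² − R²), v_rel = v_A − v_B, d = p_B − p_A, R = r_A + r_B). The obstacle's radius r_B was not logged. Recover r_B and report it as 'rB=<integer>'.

m = -54601
d = (26, 17);  v_rel = (7, -5),  |v_rel|² = 74
v_rel×d = (7)·(17) − (-5)·(26) = 249
since m = R²·74 − 249²:  R² = (62001 + -54601) / 74 = 100
R = √100 = 10  ⇒  r_B = 10 − 4 = 6

rB=6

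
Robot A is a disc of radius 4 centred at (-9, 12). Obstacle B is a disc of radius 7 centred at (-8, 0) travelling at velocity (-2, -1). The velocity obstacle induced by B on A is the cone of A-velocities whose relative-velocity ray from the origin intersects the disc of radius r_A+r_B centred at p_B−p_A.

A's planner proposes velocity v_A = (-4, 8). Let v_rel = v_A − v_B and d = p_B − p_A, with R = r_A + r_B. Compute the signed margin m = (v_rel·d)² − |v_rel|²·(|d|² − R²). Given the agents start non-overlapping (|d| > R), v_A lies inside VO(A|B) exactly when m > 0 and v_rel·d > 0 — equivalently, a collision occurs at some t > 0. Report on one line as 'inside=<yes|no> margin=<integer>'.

d = (1, -12),  |d|² = 145;  R = 4+7 = 11,  c = 145−11² = 24
v_rel = (-2, 9),  |v_rel|² = 85;  v_rel·d = (-2)·(1) + (9)·(-12) = -110
85·t² + 220·t + 24 = 0  ⇒  m = (-110)² − 85·24 = 10060
m = 10060 > 0,  v_rel·d = -110 < 0  ⇒  outside

inside=no margin=10060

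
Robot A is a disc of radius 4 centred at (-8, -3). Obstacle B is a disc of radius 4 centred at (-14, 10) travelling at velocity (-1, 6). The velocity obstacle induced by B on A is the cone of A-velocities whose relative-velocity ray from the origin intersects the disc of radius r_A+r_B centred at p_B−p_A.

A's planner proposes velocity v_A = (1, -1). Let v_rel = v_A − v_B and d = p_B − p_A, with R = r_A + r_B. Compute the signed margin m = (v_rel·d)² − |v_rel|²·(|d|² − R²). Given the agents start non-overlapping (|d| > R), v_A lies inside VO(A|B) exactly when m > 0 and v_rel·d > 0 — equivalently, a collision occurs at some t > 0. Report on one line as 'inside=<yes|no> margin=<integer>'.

d = (-6, 13),  |d|² = 205;  R = 4+4 = 8,  c = 205−8² = 141
v_rel = (2, -7),  |v_rel|² = 53;  v_rel·d = (2)·(-6) + (-7)·(13) = -103
53·t² + 206·t + 141 = 0  ⇒  m = (-103)² − 53·141 = 3136
m = 3136 > 0,  v_rel·d = -103 < 0  ⇒  outside

inside=no margin=3136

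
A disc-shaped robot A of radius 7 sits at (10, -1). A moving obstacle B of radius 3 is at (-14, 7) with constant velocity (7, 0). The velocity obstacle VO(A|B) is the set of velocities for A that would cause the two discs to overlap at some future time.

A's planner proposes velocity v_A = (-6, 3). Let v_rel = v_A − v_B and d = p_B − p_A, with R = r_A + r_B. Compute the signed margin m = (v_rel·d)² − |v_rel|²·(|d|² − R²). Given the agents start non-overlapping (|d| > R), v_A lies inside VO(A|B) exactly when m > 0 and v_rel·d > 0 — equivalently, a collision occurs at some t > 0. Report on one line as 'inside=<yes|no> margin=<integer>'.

d = (-24, 8),  |d|² = 640;  R = 7+3 = 10,  c = 640−10² = 540
v_rel = (-13, 3),  |v_rel|² = 178;  v_rel·d = (-13)·(-24) + (3)·(8) = 336
178·t² − 672·t + 540 = 0  ⇒  m = 336² − 178·540 = 16776
m = 16776 > 0,  v_rel·d = 336 > 0  ⇒  inside

inside=yes margin=16776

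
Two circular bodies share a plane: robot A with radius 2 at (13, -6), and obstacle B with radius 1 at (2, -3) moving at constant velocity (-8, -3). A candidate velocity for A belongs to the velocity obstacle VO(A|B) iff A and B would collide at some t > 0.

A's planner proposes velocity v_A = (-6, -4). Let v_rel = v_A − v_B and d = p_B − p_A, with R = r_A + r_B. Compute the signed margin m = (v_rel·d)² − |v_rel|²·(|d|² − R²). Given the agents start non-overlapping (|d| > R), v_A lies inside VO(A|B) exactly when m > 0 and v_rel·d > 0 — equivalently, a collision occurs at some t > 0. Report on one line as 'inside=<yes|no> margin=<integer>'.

d = (-11, 3),  |d|² = 130;  R = 2+1 = 3,  c = 130−3² = 121
v_rel = (2, -1),  |v_rel|² = 5;  v_rel·d = (2)·(-11) + (-1)·(3) = -25
5·t² + 50·t + 121 = 0  ⇒  m = (-25)² − 5·121 = 20
m = 20 > 0,  v_rel·d = -25 < 0  ⇒  outside

inside=no margin=20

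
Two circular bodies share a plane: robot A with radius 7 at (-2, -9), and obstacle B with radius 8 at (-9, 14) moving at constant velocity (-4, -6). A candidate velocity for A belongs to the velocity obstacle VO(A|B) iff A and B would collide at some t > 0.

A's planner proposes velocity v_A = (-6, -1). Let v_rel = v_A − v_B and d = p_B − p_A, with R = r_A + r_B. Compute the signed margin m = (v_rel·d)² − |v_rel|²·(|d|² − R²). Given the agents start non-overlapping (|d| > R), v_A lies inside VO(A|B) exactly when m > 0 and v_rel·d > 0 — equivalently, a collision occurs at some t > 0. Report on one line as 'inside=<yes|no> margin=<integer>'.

d = (-7, 23),  |d|² = 578;  R = 7+8 = 15,  c = 578−15² = 353
v_rel = (-2, 5),  |v_rel|² = 29;  v_rel·d = (-2)·(-7) + (5)·(23) = 129
29·t² − 258·t + 353 = 0  ⇒  m = 129² − 29·353 = 6404
m = 6404 > 0,  v_rel·d = 129 > 0  ⇒  inside

inside=yes margin=6404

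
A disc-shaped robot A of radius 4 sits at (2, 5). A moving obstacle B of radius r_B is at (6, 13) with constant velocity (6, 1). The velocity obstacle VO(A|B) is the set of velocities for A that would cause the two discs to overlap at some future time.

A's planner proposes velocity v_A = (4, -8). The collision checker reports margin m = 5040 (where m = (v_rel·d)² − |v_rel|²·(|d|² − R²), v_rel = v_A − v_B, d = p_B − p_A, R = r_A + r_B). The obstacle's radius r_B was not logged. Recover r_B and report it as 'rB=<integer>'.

m = 5040
d = (4, 8);  v_rel = (-2, -9),  |v_rel|² = 85
v_rel×d = (-2)·(8) − (-9)·(4) = 20
since m = R²·85 − 20²:  R² = (400 + 5040) / 85 = 64
R = √64 = 8  ⇒  r_B = 8 − 4 = 4

rB=4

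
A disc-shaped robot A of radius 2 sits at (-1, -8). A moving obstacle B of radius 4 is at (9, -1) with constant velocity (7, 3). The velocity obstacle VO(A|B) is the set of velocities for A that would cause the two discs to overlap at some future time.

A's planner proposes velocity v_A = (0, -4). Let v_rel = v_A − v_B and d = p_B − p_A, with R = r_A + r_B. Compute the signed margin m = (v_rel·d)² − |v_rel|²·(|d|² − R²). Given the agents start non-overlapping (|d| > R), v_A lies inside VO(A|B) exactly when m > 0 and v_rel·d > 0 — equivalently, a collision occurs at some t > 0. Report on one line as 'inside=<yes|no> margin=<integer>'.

d = (10, 7),  |d|² = 149;  R = 2+4 = 6,  c = 149−6² = 113
v_rel = (-7, -7),  |v_rel|² = 98;  v_rel·d = (-7)·(10) + (-7)·(7) = -119
98·t² + 238·t + 113 = 0  ⇒  m = (-119)² − 98·113 = 3087
m = 3087 > 0,  v_rel·d = -119 < 0  ⇒  outside

inside=no margin=3087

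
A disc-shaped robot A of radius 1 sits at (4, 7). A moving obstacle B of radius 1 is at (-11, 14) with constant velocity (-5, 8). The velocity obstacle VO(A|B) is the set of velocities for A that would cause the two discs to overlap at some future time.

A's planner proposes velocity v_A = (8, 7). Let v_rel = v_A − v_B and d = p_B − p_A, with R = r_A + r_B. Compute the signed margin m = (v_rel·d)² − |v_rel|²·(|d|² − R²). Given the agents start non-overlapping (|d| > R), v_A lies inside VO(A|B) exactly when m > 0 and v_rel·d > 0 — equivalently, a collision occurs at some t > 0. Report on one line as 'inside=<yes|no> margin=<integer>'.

d = (-15, 7),  |d|² = 274;  R = 1+1 = 2,  c = 274−2² = 270
v_rel = (13, -1),  |v_rel|² = 170;  v_rel·d = (13)·(-15) + (-1)·(7) = -202
170·t² + 404·t + 270 = 0  ⇒  m = (-202)² − 170·270 = -5096
m = -5096 < 0,  v_rel·d = -202 < 0  ⇒  outside

inside=no margin=-5096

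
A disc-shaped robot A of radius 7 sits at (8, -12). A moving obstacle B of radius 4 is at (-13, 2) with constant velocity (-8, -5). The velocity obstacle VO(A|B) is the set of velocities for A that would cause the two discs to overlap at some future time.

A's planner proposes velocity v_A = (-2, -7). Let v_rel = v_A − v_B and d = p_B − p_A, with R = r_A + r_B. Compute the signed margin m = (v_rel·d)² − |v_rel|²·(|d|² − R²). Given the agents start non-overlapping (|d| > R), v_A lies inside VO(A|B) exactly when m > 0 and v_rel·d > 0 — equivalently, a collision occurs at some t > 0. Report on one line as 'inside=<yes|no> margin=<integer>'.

d = (-21, 14),  |d|² = 637;  R = 7+4 = 11,  c = 637−11² = 516
v_rel = (6, -2),  |v_rel|² = 40;  v_rel·d = (6)·(-21) + (-2)·(14) = -154
40·t² + 308·t + 516 = 0  ⇒  m = (-154)² − 40·516 = 3076
m = 3076 > 0,  v_rel·d = -154 < 0  ⇒  outside

inside=no margin=3076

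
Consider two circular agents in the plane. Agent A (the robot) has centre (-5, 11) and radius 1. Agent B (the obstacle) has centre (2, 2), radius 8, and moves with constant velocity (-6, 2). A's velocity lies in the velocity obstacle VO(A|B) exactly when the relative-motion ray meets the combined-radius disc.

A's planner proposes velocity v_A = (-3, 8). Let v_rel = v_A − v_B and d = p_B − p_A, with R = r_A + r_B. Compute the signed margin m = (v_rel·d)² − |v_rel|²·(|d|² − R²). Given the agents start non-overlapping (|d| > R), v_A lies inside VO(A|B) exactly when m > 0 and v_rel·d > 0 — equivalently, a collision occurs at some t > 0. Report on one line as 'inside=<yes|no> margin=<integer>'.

d = (7, -9),  |d|² = 130;  R = 1+8 = 9,  c = 130−9² = 49
v_rel = (3, 6),  |v_rel|² = 45;  v_rel·d = (3)·(7) + (6)·(-9) = -33
45·t² + 66·t + 49 = 0  ⇒  m = (-33)² − 45·49 = -1116
m = -1116 < 0,  v_rel·d = -33 < 0  ⇒  outside

inside=no margin=-1116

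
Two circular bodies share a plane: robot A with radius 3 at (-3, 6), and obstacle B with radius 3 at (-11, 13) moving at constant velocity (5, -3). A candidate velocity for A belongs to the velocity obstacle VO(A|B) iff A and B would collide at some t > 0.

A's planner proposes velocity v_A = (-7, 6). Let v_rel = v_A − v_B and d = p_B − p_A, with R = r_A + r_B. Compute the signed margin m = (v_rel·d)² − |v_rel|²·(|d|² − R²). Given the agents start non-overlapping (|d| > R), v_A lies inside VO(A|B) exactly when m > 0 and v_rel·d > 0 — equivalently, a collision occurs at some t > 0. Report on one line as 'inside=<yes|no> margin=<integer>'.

d = (-8, 7),  |d|² = 113;  R = 3+3 = 6,  c = 113−6² = 77
v_rel = (-12, 9),  |v_rel|² = 225;  v_rel·d = (-12)·(-8) + (9)·(7) = 159
225·t² − 318·t + 77 = 0  ⇒  m = 159² − 225·77 = 7956
m = 7956 > 0,  v_rel·d = 159 > 0  ⇒  inside

inside=yes margin=7956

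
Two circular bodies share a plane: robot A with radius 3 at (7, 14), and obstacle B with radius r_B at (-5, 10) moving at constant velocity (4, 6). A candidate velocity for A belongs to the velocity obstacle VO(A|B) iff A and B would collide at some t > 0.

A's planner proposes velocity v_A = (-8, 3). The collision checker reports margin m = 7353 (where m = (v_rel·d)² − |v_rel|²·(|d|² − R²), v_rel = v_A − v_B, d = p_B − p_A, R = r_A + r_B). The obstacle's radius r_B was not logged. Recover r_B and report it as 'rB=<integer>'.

m = 7353
d = (-12, -4);  v_rel = (-12, -3),  |v_rel|² = 153
v_rel×d = (-12)·(-4) − (-3)·(-12) = 12
since m = R²·153 − 12²:  R² = (144 + 7353) / 153 = 49
R = √49 = 7  ⇒  r_B = 7 − 3 = 4

rB=4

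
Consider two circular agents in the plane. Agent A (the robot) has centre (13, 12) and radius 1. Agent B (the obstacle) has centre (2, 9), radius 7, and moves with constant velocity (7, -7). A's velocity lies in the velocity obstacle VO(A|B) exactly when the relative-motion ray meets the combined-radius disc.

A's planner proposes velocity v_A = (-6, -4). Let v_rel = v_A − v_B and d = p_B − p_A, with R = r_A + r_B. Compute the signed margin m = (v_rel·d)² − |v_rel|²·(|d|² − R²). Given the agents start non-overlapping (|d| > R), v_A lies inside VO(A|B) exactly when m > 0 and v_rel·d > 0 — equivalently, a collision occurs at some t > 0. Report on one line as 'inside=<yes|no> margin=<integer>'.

d = (-11, -3),  |d|² = 130;  R = 1+7 = 8,  c = 130−8² = 66
v_rel = (-13, 3),  |v_rel|² = 178;  v_rel·d = (-13)·(-11) + (3)·(-3) = 134
178·t² − 268·t + 66 = 0  ⇒  m = 134² − 178·66 = 6208
m = 6208 > 0,  v_rel·d = 134 > 0  ⇒  inside

inside=yes margin=6208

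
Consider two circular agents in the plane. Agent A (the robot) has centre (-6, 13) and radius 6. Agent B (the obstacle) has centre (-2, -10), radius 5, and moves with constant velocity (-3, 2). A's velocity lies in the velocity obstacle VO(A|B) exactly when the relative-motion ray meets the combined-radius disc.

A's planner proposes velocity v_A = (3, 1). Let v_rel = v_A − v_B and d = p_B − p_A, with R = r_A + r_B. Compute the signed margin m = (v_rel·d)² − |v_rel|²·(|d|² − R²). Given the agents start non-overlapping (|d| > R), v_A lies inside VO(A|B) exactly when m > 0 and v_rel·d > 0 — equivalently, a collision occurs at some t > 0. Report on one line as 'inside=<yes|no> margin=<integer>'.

d = (4, -23),  |d|² = 545;  R = 6+5 = 11,  c = 545−11² = 424
v_rel = (6, -1),  |v_rel|² = 37;  v_rel·d = (6)·(4) + (-1)·(-23) = 47
37·t² − 94·t + 424 = 0  ⇒  m = 47² − 37·424 = -13479
m = -13479 < 0,  v_rel·d = 47 > 0  ⇒  outside

inside=no margin=-13479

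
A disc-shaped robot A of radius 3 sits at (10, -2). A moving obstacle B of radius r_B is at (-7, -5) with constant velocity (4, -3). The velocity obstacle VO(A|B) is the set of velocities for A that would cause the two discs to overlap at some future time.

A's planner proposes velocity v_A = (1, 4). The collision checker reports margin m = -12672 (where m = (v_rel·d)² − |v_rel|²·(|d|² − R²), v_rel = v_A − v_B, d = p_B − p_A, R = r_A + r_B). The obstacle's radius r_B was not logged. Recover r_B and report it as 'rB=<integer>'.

m = -12672
d = (-17, -3);  v_rel = (-3, 7),  |v_rel|² = 58
v_rel×d = (-3)·(-3) − (7)·(-17) = 128
since m = R²·58 − 128²:  R² = (16384 + -12672) / 58 = 64
R = √64 = 8  ⇒  r_B = 8 − 3 = 5

rB=5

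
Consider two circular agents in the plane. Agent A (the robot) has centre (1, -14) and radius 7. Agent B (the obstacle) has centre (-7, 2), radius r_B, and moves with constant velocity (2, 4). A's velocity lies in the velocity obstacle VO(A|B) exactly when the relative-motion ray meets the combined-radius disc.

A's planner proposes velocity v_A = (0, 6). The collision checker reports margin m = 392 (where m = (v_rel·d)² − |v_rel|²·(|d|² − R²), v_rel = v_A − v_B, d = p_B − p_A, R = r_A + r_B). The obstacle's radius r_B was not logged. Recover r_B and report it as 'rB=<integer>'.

m = 392
d = (-8, 16);  v_rel = (-2, 2),  |v_rel|² = 8
v_rel×d = (-2)·(16) − (2)·(-8) = -16
since m = R²·8 − (-16)²:  R² = (256 + 392) / 8 = 81
R = √81 = 9  ⇒  r_B = 9 − 7 = 2

rB=2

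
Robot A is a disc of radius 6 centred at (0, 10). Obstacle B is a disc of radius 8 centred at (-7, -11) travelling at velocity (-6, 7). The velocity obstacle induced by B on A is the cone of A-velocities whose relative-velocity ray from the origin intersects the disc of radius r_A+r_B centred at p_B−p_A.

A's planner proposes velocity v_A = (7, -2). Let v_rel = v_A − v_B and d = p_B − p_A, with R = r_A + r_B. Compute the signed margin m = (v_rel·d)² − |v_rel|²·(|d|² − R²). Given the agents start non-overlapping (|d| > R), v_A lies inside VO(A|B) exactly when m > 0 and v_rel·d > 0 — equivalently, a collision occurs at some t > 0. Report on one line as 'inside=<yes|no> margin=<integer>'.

d = (-7, -21),  |d|² = 490;  R = 6+8 = 14,  c = 490−14² = 294
v_rel = (13, -9),  |v_rel|² = 250;  v_rel·d = (13)·(-7) + (-9)·(-21) = 98
250·t² − 196·t + 294 = 0  ⇒  m = 98² − 250·294 = -63896
m = -63896 < 0,  v_rel·d = 98 > 0  ⇒  outside

inside=no margin=-63896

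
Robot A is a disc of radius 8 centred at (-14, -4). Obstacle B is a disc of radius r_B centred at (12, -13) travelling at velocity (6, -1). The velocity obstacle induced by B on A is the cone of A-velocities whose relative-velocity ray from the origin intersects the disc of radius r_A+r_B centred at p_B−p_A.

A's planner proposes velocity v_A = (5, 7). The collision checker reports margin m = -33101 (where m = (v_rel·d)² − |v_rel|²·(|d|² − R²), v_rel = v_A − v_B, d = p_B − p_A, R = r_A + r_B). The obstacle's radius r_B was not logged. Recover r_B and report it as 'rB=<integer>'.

m = -33101
d = (26, -9);  v_rel = (-1, 8),  |v_rel|² = 65
v_rel×d = (-1)·(-9) − (8)·(26) = -199
since m = R²·65 − (-199)²:  R² = (39601 + -33101) / 65 = 100
R = √100 = 10  ⇒  r_B = 10 − 8 = 2

rB=2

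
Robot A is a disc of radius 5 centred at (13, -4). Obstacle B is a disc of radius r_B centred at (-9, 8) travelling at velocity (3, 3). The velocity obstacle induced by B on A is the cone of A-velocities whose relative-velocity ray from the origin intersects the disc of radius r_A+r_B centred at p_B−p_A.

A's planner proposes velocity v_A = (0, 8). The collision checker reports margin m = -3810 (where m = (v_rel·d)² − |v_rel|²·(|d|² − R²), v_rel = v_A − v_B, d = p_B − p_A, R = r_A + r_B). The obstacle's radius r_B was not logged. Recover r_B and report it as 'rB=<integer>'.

m = -3810
d = (-22, 12);  v_rel = (-3, 5),  |v_rel|² = 34
v_rel×d = (-3)·(12) − (5)·(-22) = 74
since m = R²·34 − 74²:  R² = (5476 + -3810) / 34 = 49
R = √49 = 7  ⇒  r_B = 7 − 5 = 2

rB=2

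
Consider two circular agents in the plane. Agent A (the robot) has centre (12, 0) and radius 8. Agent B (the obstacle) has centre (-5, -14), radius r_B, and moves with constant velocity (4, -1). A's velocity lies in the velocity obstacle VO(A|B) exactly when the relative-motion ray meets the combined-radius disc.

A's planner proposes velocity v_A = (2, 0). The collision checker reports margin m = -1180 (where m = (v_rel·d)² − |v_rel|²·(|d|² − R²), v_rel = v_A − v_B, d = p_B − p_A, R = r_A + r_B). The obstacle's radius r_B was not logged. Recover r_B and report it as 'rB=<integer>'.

m = -1180
d = (-17, -14);  v_rel = (-2, 1),  |v_rel|² = 5
v_rel×d = (-2)·(-14) − (1)·(-17) = 45
since m = R²·5 − 45²:  R² = (2025 + -1180) / 5 = 169
R = √169 = 13  ⇒  r_B = 13 − 8 = 5

rB=5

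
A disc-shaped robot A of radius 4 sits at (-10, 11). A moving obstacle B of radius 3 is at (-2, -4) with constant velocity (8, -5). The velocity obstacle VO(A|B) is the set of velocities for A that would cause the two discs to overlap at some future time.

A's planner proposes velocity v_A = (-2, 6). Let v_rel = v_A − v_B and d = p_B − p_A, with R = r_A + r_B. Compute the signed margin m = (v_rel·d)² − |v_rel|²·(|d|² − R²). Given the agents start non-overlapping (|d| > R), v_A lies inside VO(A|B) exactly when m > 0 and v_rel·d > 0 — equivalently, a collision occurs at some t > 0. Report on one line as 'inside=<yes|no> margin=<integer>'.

d = (8, -15),  |d|² = 289;  R = 4+3 = 7,  c = 289−7² = 240
v_rel = (-10, 11),  |v_rel|² = 221;  v_rel·d = (-10)·(8) + (11)·(-15) = -245
221·t² + 490·t + 240 = 0  ⇒  m = (-245)² − 221·240 = 6985
m = 6985 > 0,  v_rel·d = -245 < 0  ⇒  outside

inside=no margin=6985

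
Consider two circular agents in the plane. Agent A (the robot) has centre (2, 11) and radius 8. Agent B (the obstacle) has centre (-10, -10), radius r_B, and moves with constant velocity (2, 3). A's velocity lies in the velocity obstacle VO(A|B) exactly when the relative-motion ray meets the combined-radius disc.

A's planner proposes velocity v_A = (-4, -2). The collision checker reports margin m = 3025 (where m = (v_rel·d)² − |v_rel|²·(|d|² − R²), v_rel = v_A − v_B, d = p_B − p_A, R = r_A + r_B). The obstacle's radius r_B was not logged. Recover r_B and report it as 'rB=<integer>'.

m = 3025
d = (-12, -21);  v_rel = (-6, -5),  |v_rel|² = 61
v_rel×d = (-6)·(-21) − (-5)·(-12) = 66
since m = R²·61 − 66²:  R² = (4356 + 3025) / 61 = 121
R = √121 = 11  ⇒  r_B = 11 − 8 = 3

rB=3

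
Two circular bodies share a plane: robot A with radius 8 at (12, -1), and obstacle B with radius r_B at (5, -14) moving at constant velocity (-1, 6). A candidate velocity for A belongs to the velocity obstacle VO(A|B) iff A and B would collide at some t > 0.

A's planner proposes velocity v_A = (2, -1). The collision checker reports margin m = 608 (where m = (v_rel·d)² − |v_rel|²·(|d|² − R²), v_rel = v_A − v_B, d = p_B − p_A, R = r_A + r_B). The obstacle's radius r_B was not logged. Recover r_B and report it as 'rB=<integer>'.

m = 608
d = (-7, -13);  v_rel = (3, -7),  |v_rel|² = 58
v_rel×d = (3)·(-13) − (-7)·(-7) = -88
since m = R²·58 − (-88)²:  R² = (7744 + 608) / 58 = 144
R = √144 = 12  ⇒  r_B = 12 − 8 = 4

rB=4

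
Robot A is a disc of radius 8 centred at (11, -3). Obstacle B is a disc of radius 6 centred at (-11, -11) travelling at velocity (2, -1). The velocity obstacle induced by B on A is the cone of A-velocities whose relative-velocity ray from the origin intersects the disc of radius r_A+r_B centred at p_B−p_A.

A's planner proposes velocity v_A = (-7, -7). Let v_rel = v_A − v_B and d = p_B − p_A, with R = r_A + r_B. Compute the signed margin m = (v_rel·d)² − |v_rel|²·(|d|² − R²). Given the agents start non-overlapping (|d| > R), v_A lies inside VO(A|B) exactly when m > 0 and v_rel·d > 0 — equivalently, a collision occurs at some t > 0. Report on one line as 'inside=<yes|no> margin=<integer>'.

d = (-22, -8),  |d|² = 548;  R = 8+6 = 14,  c = 548−14² = 352
v_rel = (-9, -6),  |v_rel|² = 117;  v_rel·d = (-9)·(-22) + (-6)·(-8) = 246
117·t² − 492·t + 352 = 0  ⇒  m = 246² − 117·352 = 19332
m = 19332 > 0,  v_rel·d = 246 > 0  ⇒  inside

inside=yes margin=19332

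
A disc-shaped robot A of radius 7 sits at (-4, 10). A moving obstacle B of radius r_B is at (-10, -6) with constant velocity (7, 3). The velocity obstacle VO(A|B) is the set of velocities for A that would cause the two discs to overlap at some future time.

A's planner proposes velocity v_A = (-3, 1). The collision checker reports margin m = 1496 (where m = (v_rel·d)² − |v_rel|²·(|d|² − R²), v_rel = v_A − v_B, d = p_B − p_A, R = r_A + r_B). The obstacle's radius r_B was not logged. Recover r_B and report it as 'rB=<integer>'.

m = 1496
d = (-6, -16);  v_rel = (-10, -2),  |v_rel|² = 104
v_rel×d = (-10)·(-16) − (-2)·(-6) = 148
since m = R²·104 − 148²:  R² = (21904 + 1496) / 104 = 225
R = √225 = 15  ⇒  r_B = 15 − 7 = 8

rB=8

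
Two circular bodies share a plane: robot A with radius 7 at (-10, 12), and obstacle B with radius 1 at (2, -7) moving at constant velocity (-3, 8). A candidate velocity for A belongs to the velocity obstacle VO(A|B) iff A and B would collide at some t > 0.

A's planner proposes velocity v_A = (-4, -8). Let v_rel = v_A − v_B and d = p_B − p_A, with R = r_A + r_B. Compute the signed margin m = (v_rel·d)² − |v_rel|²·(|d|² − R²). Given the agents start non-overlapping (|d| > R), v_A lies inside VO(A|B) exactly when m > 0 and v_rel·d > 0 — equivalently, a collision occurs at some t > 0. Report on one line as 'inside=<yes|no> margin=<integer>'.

d = (12, -19),  |d|² = 505;  R = 7+1 = 8,  c = 505−8² = 441
v_rel = (-1, -16),  |v_rel|² = 257;  v_rel·d = (-1)·(12) + (-16)·(-19) = 292
257·t² − 584·t + 441 = 0  ⇒  m = 292² − 257·441 = -28073
m = -28073 < 0,  v_rel·d = 292 > 0  ⇒  outside

inside=no margin=-28073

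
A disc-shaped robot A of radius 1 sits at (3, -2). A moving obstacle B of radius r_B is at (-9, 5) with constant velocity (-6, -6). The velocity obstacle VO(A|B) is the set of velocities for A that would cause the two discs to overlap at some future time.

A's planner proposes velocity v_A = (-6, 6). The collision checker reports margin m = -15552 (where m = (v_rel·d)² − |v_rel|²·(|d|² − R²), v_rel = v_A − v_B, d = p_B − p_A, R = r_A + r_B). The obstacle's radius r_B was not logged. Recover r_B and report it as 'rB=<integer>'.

m = -15552
d = (-12, 7);  v_rel = (0, 12),  |v_rel|² = 144
v_rel×d = (0)·(7) − (12)·(-12) = 144
since m = R²·144 − 144²:  R² = (20736 + -15552) / 144 = 36
R = √36 = 6  ⇒  r_B = 6 − 1 = 5

rB=5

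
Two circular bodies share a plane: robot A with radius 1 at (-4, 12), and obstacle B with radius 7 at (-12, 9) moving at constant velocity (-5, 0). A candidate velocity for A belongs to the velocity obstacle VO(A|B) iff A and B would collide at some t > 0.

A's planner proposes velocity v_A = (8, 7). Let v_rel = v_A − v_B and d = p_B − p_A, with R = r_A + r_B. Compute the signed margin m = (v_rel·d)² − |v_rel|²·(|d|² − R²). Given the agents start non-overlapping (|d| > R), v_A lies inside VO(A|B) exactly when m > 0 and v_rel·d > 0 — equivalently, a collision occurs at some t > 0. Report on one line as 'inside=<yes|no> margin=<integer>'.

d = (-8, -3),  |d|² = 73;  R = 1+7 = 8,  c = 73−8² = 9
v_rel = (13, 7),  |v_rel|² = 218;  v_rel·d = (13)·(-8) + (7)·(-3) = -125
218·t² + 250·t + 9 = 0  ⇒  m = (-125)² − 218·9 = 13663
m = 13663 > 0,  v_rel·d = -125 < 0  ⇒  outside

inside=no margin=13663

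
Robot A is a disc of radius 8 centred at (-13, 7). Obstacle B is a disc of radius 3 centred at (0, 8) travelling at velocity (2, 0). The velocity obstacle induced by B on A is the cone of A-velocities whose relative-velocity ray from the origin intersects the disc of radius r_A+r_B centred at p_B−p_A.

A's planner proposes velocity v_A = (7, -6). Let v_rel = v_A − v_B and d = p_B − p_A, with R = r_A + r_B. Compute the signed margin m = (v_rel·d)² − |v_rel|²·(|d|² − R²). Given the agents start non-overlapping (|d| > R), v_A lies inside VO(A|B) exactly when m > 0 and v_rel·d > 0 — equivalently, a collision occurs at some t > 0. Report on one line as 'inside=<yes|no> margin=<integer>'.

d = (13, 1),  |d|² = 170;  R = 8+3 = 11,  c = 170−11² = 49
v_rel = (5, -6),  |v_rel|² = 61;  v_rel·d = (5)·(13) + (-6)·(1) = 59
61·t² − 118·t + 49 = 0  ⇒  m = 59² − 61·49 = 492
m = 492 > 0,  v_rel·d = 59 > 0  ⇒  inside

inside=yes margin=492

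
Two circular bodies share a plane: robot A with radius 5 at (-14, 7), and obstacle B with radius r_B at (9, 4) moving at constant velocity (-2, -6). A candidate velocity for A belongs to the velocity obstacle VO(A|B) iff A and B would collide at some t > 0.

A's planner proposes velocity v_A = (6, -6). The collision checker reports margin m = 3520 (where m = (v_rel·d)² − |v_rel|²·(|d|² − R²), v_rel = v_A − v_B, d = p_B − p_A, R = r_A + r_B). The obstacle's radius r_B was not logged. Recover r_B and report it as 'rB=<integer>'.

m = 3520
d = (23, -3);  v_rel = (8, 0),  |v_rel|² = 64
v_rel×d = (8)·(-3) − (0)·(23) = -24
since m = R²·64 − (-24)²:  R² = (576 + 3520) / 64 = 64
R = √64 = 8  ⇒  r_B = 8 − 5 = 3

rB=3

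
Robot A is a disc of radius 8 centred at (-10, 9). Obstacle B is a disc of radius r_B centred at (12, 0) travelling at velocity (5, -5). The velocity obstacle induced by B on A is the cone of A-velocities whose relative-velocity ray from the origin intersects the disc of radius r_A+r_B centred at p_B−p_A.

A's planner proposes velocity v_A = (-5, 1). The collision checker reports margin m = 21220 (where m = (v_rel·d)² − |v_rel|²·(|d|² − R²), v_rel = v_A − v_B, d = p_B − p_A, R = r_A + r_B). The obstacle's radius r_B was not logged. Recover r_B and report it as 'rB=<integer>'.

m = 21220
d = (22, -9);  v_rel = (-10, 6),  |v_rel|² = 136
v_rel×d = (-10)·(-9) − (6)·(22) = -42
since m = R²·136 − (-42)²:  R² = (1764 + 21220) / 136 = 169
R = √169 = 13  ⇒  r_B = 13 − 8 = 5

rB=5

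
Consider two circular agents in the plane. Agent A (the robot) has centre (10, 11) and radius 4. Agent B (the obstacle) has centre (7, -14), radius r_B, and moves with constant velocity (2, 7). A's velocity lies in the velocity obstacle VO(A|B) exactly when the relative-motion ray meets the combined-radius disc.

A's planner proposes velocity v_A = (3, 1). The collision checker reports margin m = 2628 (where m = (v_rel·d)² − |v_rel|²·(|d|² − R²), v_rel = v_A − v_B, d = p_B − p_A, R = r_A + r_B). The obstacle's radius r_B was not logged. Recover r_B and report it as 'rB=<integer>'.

m = 2628
d = (-3, -25);  v_rel = (1, -6),  |v_rel|² = 37
v_rel×d = (1)·(-25) − (-6)·(-3) = -43
since m = R²·37 − (-43)²:  R² = (1849 + 2628) / 37 = 121
R = √121 = 11  ⇒  r_B = 11 − 4 = 7

rB=7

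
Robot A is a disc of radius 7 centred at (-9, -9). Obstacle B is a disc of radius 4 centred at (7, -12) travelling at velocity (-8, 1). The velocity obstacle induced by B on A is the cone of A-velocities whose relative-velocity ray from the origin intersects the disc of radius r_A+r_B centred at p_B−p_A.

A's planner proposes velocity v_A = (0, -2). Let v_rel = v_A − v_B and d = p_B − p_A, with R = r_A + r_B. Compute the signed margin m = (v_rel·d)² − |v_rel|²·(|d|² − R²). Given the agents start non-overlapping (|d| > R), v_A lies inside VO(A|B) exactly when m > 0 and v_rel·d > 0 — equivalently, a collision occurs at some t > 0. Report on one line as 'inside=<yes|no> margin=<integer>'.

d = (16, -3),  |d|² = 265;  R = 7+4 = 11,  c = 265−11² = 144
v_rel = (8, -3),  |v_rel|² = 73;  v_rel·d = (8)·(16) + (-3)·(-3) = 137
73·t² − 274·t + 144 = 0  ⇒  m = 137² − 73·144 = 8257
m = 8257 > 0,  v_rel·d = 137 > 0  ⇒  inside

inside=yes margin=8257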